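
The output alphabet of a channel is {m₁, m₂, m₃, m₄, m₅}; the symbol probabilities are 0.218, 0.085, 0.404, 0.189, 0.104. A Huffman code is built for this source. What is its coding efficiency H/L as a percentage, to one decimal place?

97.2%

Entropy H = −Σ p log₂ p ≈ 2.1035 bits.
Huffman merges: 17/200+13/125→189/1000; 189/1000+189/1000→189/500; 109/500+189/500→149/250; 101/250+149/250→1. L = 2163/1000 ≈ 2.1630.
Efficiency = H/L = 2.1035/2.1630 = 97.2%.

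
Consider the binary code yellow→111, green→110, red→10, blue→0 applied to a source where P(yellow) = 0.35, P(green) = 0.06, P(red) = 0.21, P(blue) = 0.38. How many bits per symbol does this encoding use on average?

2.03 bits/symbol

L̄ = Σ pᵢ·ℓᵢ = 0.35·3 + 0.06·3 + 0.21·2 + 0.38·1 = 2.03 bits/symbol.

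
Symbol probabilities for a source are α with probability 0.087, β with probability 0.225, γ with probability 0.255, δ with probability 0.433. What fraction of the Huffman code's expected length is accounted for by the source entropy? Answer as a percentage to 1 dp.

96.7%

Entropy H = −Σ p log₂ p ≈ 1.8163 bits.
Huffman merges: 87/1000+9/40→39/125; 51/200+39/125→567/1000; 433/1000+567/1000→1. L = 1879/1000 ≈ 1.8790.
Efficiency = H/L = 1.8163/1.8790 = 96.7%.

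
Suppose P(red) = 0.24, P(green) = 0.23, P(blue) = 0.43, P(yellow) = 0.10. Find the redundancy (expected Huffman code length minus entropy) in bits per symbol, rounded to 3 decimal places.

Entropy H = −Σ p log₂ p ≈ 1.8376 bits.
Huffman merges: 1/10+23/100→33/100; 6/25+33/100→57/100; 43/100+57/100→1. L = 19/10 ≈ 1.9000.
L − H = 1.9000 − 1.8376 = 0.062 bits.

0.062 bits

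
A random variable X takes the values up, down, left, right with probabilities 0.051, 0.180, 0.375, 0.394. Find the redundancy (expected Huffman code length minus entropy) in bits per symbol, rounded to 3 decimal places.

Entropy H = −Σ p log₂ p ≈ 1.7243 bits.
Huffman merges: 51/1000+9/50→231/1000; 231/1000+3/8→303/500; 197/500+303/500→1. L = 1837/1000 ≈ 1.8370.
L − H = 1.8370 − 1.7243 = 0.113 bits.

0.113 bits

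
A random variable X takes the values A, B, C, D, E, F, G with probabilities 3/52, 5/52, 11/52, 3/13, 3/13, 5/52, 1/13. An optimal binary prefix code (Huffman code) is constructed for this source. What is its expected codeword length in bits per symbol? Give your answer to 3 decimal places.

2.654 bits/symbol

Repeatedly combine the two least-probable nodes; the expected code length is the sum of the merged weights.
merge 3/52 + 1/13 → 7/52
merge 5/52 + 5/52 → 5/26
merge 7/52 + 5/26 → 17/52
merge 11/52 + 3/13 → 23/52
merge 3/13 + 17/52 → 29/52
merge 23/52 + 29/52 → 1
L = 7/52 + 5/26 + 17/52 + 23/52 + 29/52 + 1 = 69/26 ≈ 2.654 bits/symbol.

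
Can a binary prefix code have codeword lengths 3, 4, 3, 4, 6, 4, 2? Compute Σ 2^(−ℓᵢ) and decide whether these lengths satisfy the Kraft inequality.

0.703125; yes

With common denominator 2^6 = 64: Σ 2^(−ℓᵢ) = 8/64 + 4/64 + 8/64 + 4/64 + 1/64 + 4/64 + 16/64 = 45/64 = 0.703125.
Kraft's inequality requires Σ ≤ 1; here Σ = 0.703125 ≤ 1, so such a prefix code exists.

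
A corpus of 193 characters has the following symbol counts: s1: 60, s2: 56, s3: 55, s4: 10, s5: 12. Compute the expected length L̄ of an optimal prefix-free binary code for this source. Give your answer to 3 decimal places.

2.114 bits/symbol

Probabilities are the counts divided by 193.
Repeatedly combine the two least-probable nodes; the expected code length is the sum of the merged weights.
merge 10/193 + 12/193 → 22/193
merge 22/193 + 55/193 → 77/193
merge 56/193 + 60/193 → 116/193
merge 77/193 + 116/193 → 1
L = 22/193 + 77/193 + 116/193 + 1 = 408/193 ≈ 2.114 bits/symbol.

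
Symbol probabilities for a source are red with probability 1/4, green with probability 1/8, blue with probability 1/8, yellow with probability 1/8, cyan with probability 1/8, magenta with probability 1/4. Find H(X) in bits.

Each probability is a power of 1/2, so log₂(1/p) is an integer.
H = Σ p·log₂(1/p) = 1/4·2 + 1/8·3 + 1/8·3 + 1/8·3 + 1/8·3 + 1/4·2 = 2.5 bits.

2.5 bits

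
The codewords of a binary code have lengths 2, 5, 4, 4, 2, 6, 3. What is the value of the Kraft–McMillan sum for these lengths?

0.796875

With common denominator 2^6 = 64: Σ 2^(−ℓᵢ) = 16/64 + 2/64 + 4/64 + 4/64 + 16/64 + 1/64 + 8/64 = 51/64 = 0.796875.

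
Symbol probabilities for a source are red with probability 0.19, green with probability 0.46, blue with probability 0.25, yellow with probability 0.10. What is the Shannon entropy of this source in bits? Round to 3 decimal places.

1.803 bits

H = −Σ pᵢ log₂ pᵢ.
−0.19·log₂(0.19) = 0.4552
−0.46·log₂(0.46) = 0.5153
−0.25·log₂(0.25) = 0.5000
−0.10·log₂(0.10) = 0.3322
Sum ≈ 1.8028 → 1.803 bits.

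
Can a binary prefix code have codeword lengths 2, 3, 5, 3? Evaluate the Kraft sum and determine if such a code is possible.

With common denominator 2^5 = 32: Σ 2^(−ℓᵢ) = 8/32 + 4/32 + 1/32 + 4/32 = 17/32 = 0.53125.
Kraft's inequality requires Σ ≤ 1; here Σ = 0.53125 ≤ 1, so such a prefix code exists.

0.53125; yes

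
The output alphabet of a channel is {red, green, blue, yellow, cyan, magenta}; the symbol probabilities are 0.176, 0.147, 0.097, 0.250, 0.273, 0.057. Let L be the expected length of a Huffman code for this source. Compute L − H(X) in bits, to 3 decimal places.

0.034 bits

Entropy H = −Σ p log₂ p ≈ 2.4211 bits.
Huffman merges: 57/1000+97/1000→77/500; 147/1000+77/500→301/1000; 22/125+1/4→213/500; 273/1000+301/1000→287/500; 213/500+287/500→1. L = 491/200 ≈ 2.4550.
L − H = 2.4550 − 2.4211 = 0.034 bits.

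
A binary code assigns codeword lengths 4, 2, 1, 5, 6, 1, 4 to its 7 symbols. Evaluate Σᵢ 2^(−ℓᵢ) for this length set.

1.421875

With common denominator 2^6 = 64: Σ 2^(−ℓᵢ) = 4/64 + 16/64 + 32/64 + 2/64 + 1/64 + 32/64 + 4/64 = 91/64 = 1.421875.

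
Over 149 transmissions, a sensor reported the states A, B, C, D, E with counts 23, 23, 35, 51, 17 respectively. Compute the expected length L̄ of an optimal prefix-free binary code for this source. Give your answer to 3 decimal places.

2.268 bits/symbol

Probabilities are the counts divided by 149.
Repeatedly combine the two least-probable nodes; the expected code length is the sum of the merged weights.
merge 17/149 + 23/149 → 40/149
merge 23/149 + 35/149 → 58/149
merge 40/149 + 51/149 → 91/149
merge 58/149 + 91/149 → 1
L = 40/149 + 58/149 + 91/149 + 1 = 338/149 ≈ 2.268 bits/symbol.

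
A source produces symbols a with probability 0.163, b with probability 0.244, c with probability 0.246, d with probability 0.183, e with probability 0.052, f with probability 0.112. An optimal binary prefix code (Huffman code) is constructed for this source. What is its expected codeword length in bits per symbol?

Repeatedly combine the two least-probable nodes; the expected code length is the sum of the merged weights.
merge 13/250 + 14/125 → 41/250
merge 163/1000 + 41/250 → 327/1000
merge 183/1000 + 61/250 → 427/1000
merge 123/500 + 327/1000 → 573/1000
merge 427/1000 + 573/1000 → 1
L = 41/250 + 327/1000 + 427/1000 + 573/1000 + 1 = 2491/1000 = 2.491 bits/symbol.

2.491 bits/symbol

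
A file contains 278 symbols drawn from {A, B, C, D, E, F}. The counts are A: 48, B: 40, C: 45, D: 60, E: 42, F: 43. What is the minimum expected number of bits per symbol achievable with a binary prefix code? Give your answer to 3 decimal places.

2.612 bits/symbol

Probabilities are the counts divided by 278.
Repeatedly combine the two least-probable nodes; the expected code length is the sum of the merged weights.
merge 20/139 + 21/139 → 41/139
merge 43/278 + 45/278 → 44/139
merge 24/139 + 30/139 → 54/139
merge 41/139 + 44/139 → 85/139
merge 54/139 + 85/139 → 1
L = 41/139 + 44/139 + 54/139 + 85/139 + 1 = 363/139 ≈ 2.612 bits/symbol.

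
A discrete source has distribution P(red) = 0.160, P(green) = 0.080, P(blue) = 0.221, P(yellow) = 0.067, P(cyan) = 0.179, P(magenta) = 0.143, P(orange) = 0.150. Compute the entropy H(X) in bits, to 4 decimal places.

H = −Σ pᵢ log₂ pᵢ.
−0.160·log₂(0.160) = 0.4230
−0.080·log₂(0.080) = 0.2915
−0.221·log₂(0.221) = 0.4813
−0.067·log₂(0.067) = 0.2613
−0.179·log₂(0.179) = 0.4443
−0.143·log₂(0.143) = 0.4012
−0.150·log₂(0.150) = 0.4105
Sum ≈ 2.7132 → 2.7132 bits.

2.7132 bits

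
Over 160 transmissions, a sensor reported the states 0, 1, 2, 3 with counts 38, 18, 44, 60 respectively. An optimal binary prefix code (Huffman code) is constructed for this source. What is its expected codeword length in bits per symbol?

1.975 bits/symbol

Probabilities are the counts divided by 160.
Repeatedly combine the two least-probable nodes; the expected code length is the sum of the merged weights.
merge 9/80 + 19/80 → 7/20
merge 11/40 + 7/20 → 5/8
merge 3/8 + 5/8 → 1
L = 7/20 + 5/8 + 1 = 79/40 = 1.975 bits/symbol.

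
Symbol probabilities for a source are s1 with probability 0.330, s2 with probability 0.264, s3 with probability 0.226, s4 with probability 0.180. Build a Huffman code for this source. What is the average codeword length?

Repeatedly combine the two least-probable nodes; the expected code length is the sum of the merged weights.
merge 9/50 + 113/500 → 203/500
merge 33/125 + 33/100 → 297/500
merge 203/500 + 297/500 → 1
L = 203/500 + 297/500 + 1 = 2 bits/symbol.

2 bits/symbol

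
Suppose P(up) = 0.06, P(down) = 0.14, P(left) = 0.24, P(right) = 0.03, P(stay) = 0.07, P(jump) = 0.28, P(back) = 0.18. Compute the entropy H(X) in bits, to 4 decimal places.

2.5146 bits

H = −Σ pᵢ log₂ pᵢ.
−0.06·log₂(0.06) = 0.2435
−0.14·log₂(0.14) = 0.3971
−0.24·log₂(0.24) = 0.4941
−0.03·log₂(0.03) = 0.1518
−0.07·log₂(0.07) = 0.2686
−0.28·log₂(0.28) = 0.5142
−0.18·log₂(0.18) = 0.4453
Sum ≈ 2.5146 → 2.5146 bits.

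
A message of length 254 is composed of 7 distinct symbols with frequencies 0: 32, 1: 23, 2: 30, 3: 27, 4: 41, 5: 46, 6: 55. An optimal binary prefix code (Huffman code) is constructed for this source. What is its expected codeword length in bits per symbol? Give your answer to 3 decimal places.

Probabilities are the counts divided by 254.
Repeatedly combine the two least-probable nodes; the expected code length is the sum of the merged weights.
merge 23/254 + 27/254 → 25/127
merge 15/127 + 16/127 → 31/127
merge 41/254 + 23/127 → 87/254
merge 25/127 + 55/254 → 105/254
merge 31/127 + 87/254 → 149/254
merge 105/254 + 149/254 → 1
L = 25/127 + 31/127 + 87/254 + 105/254 + 149/254 + 1 = 707/254 ≈ 2.783 bits/symbol.

2.783 bits/symbol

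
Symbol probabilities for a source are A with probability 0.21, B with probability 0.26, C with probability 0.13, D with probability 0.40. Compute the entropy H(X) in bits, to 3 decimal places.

H = −Σ pᵢ log₂ pᵢ.
−0.21·log₂(0.21) = 0.4728
−0.26·log₂(0.26) = 0.5053
−0.13·log₂(0.13) = 0.3826
−0.40·log₂(0.40) = 0.5288
Sum ≈ 1.8895 → 1.890 bits.

1.890 bits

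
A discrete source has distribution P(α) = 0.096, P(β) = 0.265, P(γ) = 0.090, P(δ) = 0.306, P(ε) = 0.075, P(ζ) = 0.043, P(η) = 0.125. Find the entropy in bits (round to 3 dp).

2.518 bits

H = −Σ pᵢ log₂ pᵢ.
−0.096·log₂(0.096) = 0.3246
−0.265·log₂(0.265) = 0.5077
−0.090·log₂(0.090) = 0.3127
−0.306·log₂(0.306) = 0.5228
−0.075·log₂(0.075) = 0.2803
−0.043·log₂(0.043) = 0.1952
−0.125·log₂(0.125) = 0.3750
Sum ≈ 2.5182 → 2.518 bits.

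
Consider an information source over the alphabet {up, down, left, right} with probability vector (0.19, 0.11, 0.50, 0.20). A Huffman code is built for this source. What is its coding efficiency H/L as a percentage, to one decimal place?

Entropy H = −Σ p log₂ p ≈ 1.7699 bits.
Huffman merges: 11/100+19/100→3/10; 1/5+3/10→1/2; 1/2+1/2→1. L = 9/5 ≈ 1.8000.
Efficiency = H/L = 1.7699/1.8000 = 98.3%.

98.3%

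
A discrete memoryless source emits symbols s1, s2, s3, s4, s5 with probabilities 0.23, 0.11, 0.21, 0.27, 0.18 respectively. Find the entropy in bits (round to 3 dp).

2.266 bits

H = −Σ pᵢ log₂ pᵢ.
−0.23·log₂(0.23) = 0.4877
−0.11·log₂(0.11) = 0.3503
−0.21·log₂(0.21) = 0.4728
−0.27·log₂(0.27) = 0.5100
−0.18·log₂(0.18) = 0.4453
Sum ≈ 2.2661 → 2.266 bits.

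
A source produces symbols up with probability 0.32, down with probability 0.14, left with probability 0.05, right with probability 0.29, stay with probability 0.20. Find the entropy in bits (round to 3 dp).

2.122 bits

H = −Σ pᵢ log₂ pᵢ.
−0.32·log₂(0.32) = 0.5260
−0.14·log₂(0.14) = 0.3971
−0.05·log₂(0.05) = 0.2161
−0.29·log₂(0.29) = 0.5179
−0.20·log₂(0.20) = 0.4644
Sum ≈ 2.1215 → 2.122 bits.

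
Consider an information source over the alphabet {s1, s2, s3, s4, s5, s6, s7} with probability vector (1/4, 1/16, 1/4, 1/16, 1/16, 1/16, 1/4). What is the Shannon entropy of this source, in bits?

Each probability is a power of 1/2, so log₂(1/p) is an integer.
H = Σ p·log₂(1/p) = 1/4·2 + 1/16·4 + 1/4·2 + 1/16·4 + 1/16·4 + 1/16·4 + 1/4·2 = 2.5 bits.

2.5 bits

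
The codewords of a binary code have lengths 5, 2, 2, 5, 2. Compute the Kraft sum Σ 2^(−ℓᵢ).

With common denominator 2^5 = 32: Σ 2^(−ℓᵢ) = 1/32 + 8/32 + 8/32 + 1/32 + 8/32 = 26/32 = 0.8125.

0.8125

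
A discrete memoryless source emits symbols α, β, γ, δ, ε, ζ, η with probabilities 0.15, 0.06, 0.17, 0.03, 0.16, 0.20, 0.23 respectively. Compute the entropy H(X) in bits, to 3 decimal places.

2.616 bits

H = −Σ pᵢ log₂ pᵢ.
−0.15·log₂(0.15) = 0.4105
−0.06·log₂(0.06) = 0.2435
−0.17·log₂(0.17) = 0.4346
−0.03·log₂(0.03) = 0.1518
−0.16·log₂(0.16) = 0.4230
−0.20·log₂(0.20) = 0.4644
−0.23·log₂(0.23) = 0.4877
Sum ≈ 2.6155 → 2.616 bits.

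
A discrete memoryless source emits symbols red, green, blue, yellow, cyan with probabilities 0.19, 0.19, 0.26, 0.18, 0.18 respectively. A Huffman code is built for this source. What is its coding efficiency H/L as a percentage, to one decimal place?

Entropy H = −Σ p log₂ p ≈ 2.3064 bits.
Huffman merges: 9/50+9/50→9/25; 19/100+19/100→19/50; 13/50+9/25→31/50; 19/50+31/50→1. L = 59/25 ≈ 2.3600.
Efficiency = H/L = 2.3064/2.3600 = 97.7%.

97.7%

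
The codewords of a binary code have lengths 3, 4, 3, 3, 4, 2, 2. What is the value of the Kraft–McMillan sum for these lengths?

1

With common denominator 2^4 = 16: Σ 2^(−ℓᵢ) = 2/16 + 1/16 + 2/16 + 2/16 + 1/16 + 4/16 + 4/16 = 16/16 = 1.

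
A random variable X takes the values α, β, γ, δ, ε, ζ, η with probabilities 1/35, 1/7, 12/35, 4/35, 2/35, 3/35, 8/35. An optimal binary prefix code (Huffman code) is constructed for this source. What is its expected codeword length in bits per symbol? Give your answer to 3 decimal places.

2.514 bits/symbol

Repeatedly combine the two least-probable nodes; the expected code length is the sum of the merged weights.
merge 1/35 + 2/35 → 3/35
merge 3/35 + 3/35 → 6/35
merge 4/35 + 1/7 → 9/35
merge 6/35 + 8/35 → 2/5
merge 9/35 + 12/35 → 3/5
merge 2/5 + 3/5 → 1
L = 3/35 + 6/35 + 9/35 + 2/5 + 3/5 + 1 = 88/35 ≈ 2.514 bits/symbol.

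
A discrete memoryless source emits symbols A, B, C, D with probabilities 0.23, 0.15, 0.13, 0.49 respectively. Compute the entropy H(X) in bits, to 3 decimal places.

1.785 bits

H = −Σ pᵢ log₂ pᵢ.
−0.23·log₂(0.23) = 0.4877
−0.15·log₂(0.15) = 0.4105
−0.13·log₂(0.13) = 0.3826
−0.49·log₂(0.49) = 0.5043
Sum ≈ 1.7851 → 1.785 bits.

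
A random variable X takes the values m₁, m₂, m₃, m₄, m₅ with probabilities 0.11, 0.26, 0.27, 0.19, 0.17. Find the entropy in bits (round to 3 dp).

H = −Σ pᵢ log₂ pᵢ.
−0.11·log₂(0.11) = 0.3503
−0.26·log₂(0.26) = 0.5053
−0.27·log₂(0.27) = 0.5100
−0.19·log₂(0.19) = 0.4552
−0.17·log₂(0.17) = 0.4346
Sum ≈ 2.2554 → 2.255 bits.

2.255 bits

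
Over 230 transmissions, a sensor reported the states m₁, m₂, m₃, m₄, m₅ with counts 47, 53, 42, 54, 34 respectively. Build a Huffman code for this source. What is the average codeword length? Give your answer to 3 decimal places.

Probabilities are the counts divided by 230.
Repeatedly combine the two least-probable nodes; the expected code length is the sum of the merged weights.
merge 17/115 + 21/115 → 38/115
merge 47/230 + 53/230 → 10/23
merge 27/115 + 38/115 → 13/23
merge 10/23 + 13/23 → 1
L = 38/115 + 10/23 + 13/23 + 1 = 268/115 ≈ 2.330 bits/symbol.

2.330 bits/symbol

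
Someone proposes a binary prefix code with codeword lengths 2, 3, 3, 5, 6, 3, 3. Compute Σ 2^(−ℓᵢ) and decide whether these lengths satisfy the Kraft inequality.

With common denominator 2^6 = 64: Σ 2^(−ℓᵢ) = 16/64 + 8/64 + 8/64 + 2/64 + 1/64 + 8/64 + 8/64 = 51/64 = 0.796875.
Kraft's inequality requires Σ ≤ 1; here Σ = 0.796875 ≤ 1, so such a prefix code exists.

0.796875; yes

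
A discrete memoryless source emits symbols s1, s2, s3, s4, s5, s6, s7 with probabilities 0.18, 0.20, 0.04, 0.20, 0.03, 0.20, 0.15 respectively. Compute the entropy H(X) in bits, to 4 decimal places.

H = −Σ pᵢ log₂ pᵢ.
−0.18·log₂(0.18) = 0.4453
−0.20·log₂(0.20) = 0.4644
−0.04·log₂(0.04) = 0.1858
−0.20·log₂(0.20) = 0.4644
−0.03·log₂(0.03) = 0.1518
−0.20·log₂(0.20) = 0.4644
−0.15·log₂(0.15) = 0.4105
Sum ≈ 2.5865 → 2.5865 bits.

2.5865 bits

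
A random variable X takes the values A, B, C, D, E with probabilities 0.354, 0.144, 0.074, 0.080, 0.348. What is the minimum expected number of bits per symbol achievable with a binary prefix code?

Repeatedly combine the two least-probable nodes; the expected code length is the sum of the merged weights.
merge 37/500 + 2/25 → 77/500
merge 18/125 + 77/500 → 149/500
merge 149/500 + 87/250 → 323/500
merge 177/500 + 323/500 → 1
L = 77/500 + 149/500 + 323/500 + 1 = 1049/500 = 2.098 bits/symbol.

2.098 bits/symbol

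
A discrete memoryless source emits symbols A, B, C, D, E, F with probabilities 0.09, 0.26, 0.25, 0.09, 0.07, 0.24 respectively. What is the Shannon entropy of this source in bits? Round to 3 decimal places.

2.393 bits

H = −Σ pᵢ log₂ pᵢ.
−0.09·log₂(0.09) = 0.3127
−0.26·log₂(0.26) = 0.5053
−0.25·log₂(0.25) = 0.5000
−0.09·log₂(0.09) = 0.3127
−0.07·log₂(0.07) = 0.2686
−0.24·log₂(0.24) = 0.4941
Sum ≈ 2.3933 → 2.393 bits.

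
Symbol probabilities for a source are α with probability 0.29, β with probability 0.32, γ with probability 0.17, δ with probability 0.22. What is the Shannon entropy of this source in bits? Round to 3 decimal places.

1.959 bits

H = −Σ pᵢ log₂ pᵢ.
−0.29·log₂(0.29) = 0.5179
−0.32·log₂(0.32) = 0.5260
−0.17·log₂(0.17) = 0.4346
−0.22·log₂(0.22) = 0.4806
Sum ≈ 1.9591 → 1.959 bits.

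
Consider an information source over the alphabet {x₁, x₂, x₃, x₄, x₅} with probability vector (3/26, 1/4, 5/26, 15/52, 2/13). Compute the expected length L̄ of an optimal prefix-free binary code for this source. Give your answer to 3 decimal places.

Repeatedly combine the two least-probable nodes; the expected code length is the sum of the merged weights.
merge 3/26 + 2/13 → 7/26
merge 5/26 + 1/4 → 23/52
merge 7/26 + 15/52 → 29/52
merge 23/52 + 29/52 → 1
L = 7/26 + 23/52 + 29/52 + 1 = 59/26 ≈ 2.269 bits/symbol.

2.269 bits/symbol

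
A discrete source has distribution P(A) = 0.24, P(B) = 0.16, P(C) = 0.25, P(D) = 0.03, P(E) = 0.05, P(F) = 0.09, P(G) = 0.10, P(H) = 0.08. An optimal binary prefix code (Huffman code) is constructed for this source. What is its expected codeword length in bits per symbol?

2.75 bits/symbol

Repeatedly combine the two least-probable nodes; the expected code length is the sum of the merged weights.
merge 3/100 + 1/20 → 2/25
merge 2/25 + 2/25 → 4/25
merge 9/100 + 1/10 → 19/100
merge 4/25 + 4/25 → 8/25
merge 19/100 + 6/25 → 43/100
merge 1/4 + 8/25 → 57/100
merge 43/100 + 57/100 → 1
L = 2/25 + 4/25 + 19/100 + 8/25 + 43/100 + 57/100 + 1 = 11/4 = 2.75 bits/symbol.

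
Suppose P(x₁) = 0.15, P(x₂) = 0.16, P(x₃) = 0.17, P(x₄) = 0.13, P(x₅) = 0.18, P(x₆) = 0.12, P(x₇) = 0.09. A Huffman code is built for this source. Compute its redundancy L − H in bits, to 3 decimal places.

Entropy H = −Σ p log₂ p ≈ 2.7758 bits.
Huffman merges: 9/100+3/25→21/100; 13/100+3/20→7/25; 4/25+17/100→33/100; 9/50+21/100→39/100; 7/25+33/100→61/100; 39/100+61/100→1. L = 141/50 ≈ 2.8200.
L − H = 2.8200 − 2.7758 = 0.044 bits.

0.044 bits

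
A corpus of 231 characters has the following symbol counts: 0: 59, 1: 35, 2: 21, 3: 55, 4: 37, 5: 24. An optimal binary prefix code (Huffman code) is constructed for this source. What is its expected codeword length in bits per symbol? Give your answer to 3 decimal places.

2.506 bits/symbol

Probabilities are the counts divided by 231.
Repeatedly combine the two least-probable nodes; the expected code length is the sum of the merged weights.
merge 1/11 + 8/77 → 15/77
merge 5/33 + 37/231 → 24/77
merge 15/77 + 5/21 → 100/231
merge 59/231 + 24/77 → 131/231
merge 100/231 + 131/231 → 1
L = 15/77 + 24/77 + 100/231 + 131/231 + 1 = 193/77 ≈ 2.506 bits/symbol.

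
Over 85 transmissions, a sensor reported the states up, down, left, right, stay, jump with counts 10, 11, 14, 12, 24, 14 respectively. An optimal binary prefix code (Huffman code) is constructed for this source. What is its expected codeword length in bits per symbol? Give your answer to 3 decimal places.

Probabilities are the counts divided by 85.
Repeatedly combine the two least-probable nodes; the expected code length is the sum of the merged weights.
merge 2/17 + 11/85 → 21/85
merge 12/85 + 14/85 → 26/85
merge 14/85 + 21/85 → 7/17
merge 24/85 + 26/85 → 10/17
merge 7/17 + 10/17 → 1
L = 21/85 + 26/85 + 7/17 + 10/17 + 1 = 217/85 ≈ 2.553 bits/symbol.

2.553 bits/symbol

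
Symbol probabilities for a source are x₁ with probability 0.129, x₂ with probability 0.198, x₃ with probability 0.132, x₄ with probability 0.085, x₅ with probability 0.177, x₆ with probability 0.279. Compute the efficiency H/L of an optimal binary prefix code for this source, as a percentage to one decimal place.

98.6%

Entropy H = −Σ p log₂ p ≈ 2.4877 bits.
Huffman merges: 17/200+129/1000→107/500; 33/250+177/1000→309/1000; 99/500+107/500→103/250; 279/1000+309/1000→147/250; 103/250+147/250→1. L = 2523/1000 ≈ 2.5230.
Efficiency = H/L = 2.4877/2.5230 = 98.6%.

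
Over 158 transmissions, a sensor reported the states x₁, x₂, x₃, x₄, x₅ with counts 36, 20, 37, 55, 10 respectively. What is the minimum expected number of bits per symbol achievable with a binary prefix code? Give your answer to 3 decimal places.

2.190 bits/symbol

Probabilities are the counts divided by 158.
Repeatedly combine the two least-probable nodes; the expected code length is the sum of the merged weights.
merge 5/79 + 10/79 → 15/79
merge 15/79 + 18/79 → 33/79
merge 37/158 + 55/158 → 46/79
merge 33/79 + 46/79 → 1
L = 15/79 + 33/79 + 46/79 + 1 = 173/79 ≈ 2.190 bits/symbol.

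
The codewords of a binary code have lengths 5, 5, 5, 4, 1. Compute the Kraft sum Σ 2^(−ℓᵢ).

With common denominator 2^5 = 32: Σ 2^(−ℓᵢ) = 1/32 + 1/32 + 1/32 + 2/32 + 16/32 = 21/32 = 0.65625.

0.65625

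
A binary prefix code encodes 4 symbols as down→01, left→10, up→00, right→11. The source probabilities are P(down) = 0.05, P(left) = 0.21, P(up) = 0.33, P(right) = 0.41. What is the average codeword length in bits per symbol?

L̄ = Σ pᵢ·ℓᵢ = 0.05·2 + 0.21·2 + 0.33·2 + 0.41·2 = 2 bits/symbol.

2 bits/symbol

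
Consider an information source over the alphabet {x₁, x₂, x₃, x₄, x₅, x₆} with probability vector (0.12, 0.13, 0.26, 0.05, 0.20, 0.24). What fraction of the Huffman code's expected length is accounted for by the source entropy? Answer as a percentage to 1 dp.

98.4%

Entropy H = −Σ p log₂ p ≈ 2.4296 bits.
Huffman merges: 1/20+3/25→17/100; 13/100+17/100→3/10; 1/5+6/25→11/25; 13/50+3/10→14/25; 11/25+14/25→1. L = 247/100 ≈ 2.4700.
Efficiency = H/L = 2.4296/2.4700 = 98.4%.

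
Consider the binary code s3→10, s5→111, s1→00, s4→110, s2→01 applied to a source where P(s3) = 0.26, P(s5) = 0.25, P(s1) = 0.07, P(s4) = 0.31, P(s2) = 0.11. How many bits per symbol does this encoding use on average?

2.56 bits/symbol

L̄ = Σ pᵢ·ℓᵢ = 0.26·2 + 0.25·3 + 0.07·2 + 0.31·3 + 0.11·2 = 2.56 bits/symbol.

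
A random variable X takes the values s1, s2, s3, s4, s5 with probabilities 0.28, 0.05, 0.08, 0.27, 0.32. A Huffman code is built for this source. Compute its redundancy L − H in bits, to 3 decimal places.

0.072 bits

Entropy H = −Σ p log₂ p ≈ 2.0579 bits.
Huffman merges: 1/20+2/25→13/100; 13/100+27/100→2/5; 7/25+8/25→3/5; 2/5+3/5→1. L = 213/100 ≈ 2.1300.
L − H = 2.1300 − 2.0579 = 0.072 bits.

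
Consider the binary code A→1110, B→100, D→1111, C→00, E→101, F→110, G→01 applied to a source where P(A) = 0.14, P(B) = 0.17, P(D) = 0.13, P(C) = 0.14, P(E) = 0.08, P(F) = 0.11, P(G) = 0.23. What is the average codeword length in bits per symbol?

L̄ = Σ pᵢ·ℓᵢ = 0.14·4 + 0.17·3 + 0.13·4 + 0.14·2 + 0.08·3 + 0.11·3 + 0.23·2 = 2.9 bits/symbol.

2.9 bits/symbol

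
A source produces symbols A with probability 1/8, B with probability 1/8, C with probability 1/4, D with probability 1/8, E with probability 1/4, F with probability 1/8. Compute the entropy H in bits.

Each probability is a power of 1/2, so log₂(1/p) is an integer.
H = Σ p·log₂(1/p) = 1/8·3 + 1/8·3 + 1/4·2 + 1/8·3 + 1/4·2 + 1/8·3 = 2.5 bits.

2.5 bits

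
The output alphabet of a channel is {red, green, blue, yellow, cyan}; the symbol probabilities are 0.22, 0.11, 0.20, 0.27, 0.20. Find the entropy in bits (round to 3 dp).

2.270 bits

H = −Σ pᵢ log₂ pᵢ.
−0.22·log₂(0.22) = 0.4806
−0.11·log₂(0.11) = 0.3503
−0.20·log₂(0.20) = 0.4644
−0.27·log₂(0.27) = 0.5100
−0.20·log₂(0.20) = 0.4644
Sum ≈ 2.2697 → 2.270 bits.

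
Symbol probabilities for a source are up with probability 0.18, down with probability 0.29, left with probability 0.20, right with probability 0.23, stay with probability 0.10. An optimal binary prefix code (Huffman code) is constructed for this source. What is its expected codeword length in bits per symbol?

2.28 bits/symbol

Repeatedly combine the two least-probable nodes; the expected code length is the sum of the merged weights.
merge 1/10 + 9/50 → 7/25
merge 1/5 + 23/100 → 43/100
merge 7/25 + 29/100 → 57/100
merge 43/100 + 57/100 → 1
L = 7/25 + 43/100 + 57/100 + 1 = 57/25 = 2.28 bits/symbol.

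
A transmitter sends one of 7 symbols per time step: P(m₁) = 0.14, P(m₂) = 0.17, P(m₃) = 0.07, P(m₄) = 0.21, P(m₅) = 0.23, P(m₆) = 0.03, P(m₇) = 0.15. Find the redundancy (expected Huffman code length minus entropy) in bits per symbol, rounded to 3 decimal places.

Entropy H = −Σ p log₂ p ≈ 2.6231 bits.
Huffman merges: 3/100+7/100→1/10; 1/10+7/50→6/25; 3/20+17/100→8/25; 21/100+23/100→11/25; 6/25+8/25→14/25; 11/25+14/25→1. L = 133/50 ≈ 2.6600.
L − H = 2.6600 − 2.6231 = 0.037 bits.

0.037 bits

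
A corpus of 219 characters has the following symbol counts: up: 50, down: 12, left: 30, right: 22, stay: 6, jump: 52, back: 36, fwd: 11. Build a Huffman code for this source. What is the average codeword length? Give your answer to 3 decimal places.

Probabilities are the counts divided by 219.
Repeatedly combine the two least-probable nodes; the expected code length is the sum of the merged weights.
merge 2/73 + 11/219 → 17/219
merge 4/73 + 17/219 → 29/219
merge 22/219 + 29/219 → 17/73
merge 10/73 + 12/73 → 22/73
merge 50/219 + 17/73 → 101/219
merge 52/219 + 22/73 → 118/219
merge 101/219 + 118/219 → 1
L = 17/219 + 29/219 + 17/73 + 22/73 + 101/219 + 118/219 + 1 = 601/219 ≈ 2.744 bits/symbol.

2.744 bits/symbol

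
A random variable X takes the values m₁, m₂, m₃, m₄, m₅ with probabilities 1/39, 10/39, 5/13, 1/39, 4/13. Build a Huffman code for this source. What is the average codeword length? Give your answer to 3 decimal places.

Repeatedly combine the two least-probable nodes; the expected code length is the sum of the merged weights.
merge 1/39 + 1/39 → 2/39
merge 2/39 + 10/39 → 4/13
merge 4/13 + 4/13 → 8/13
merge 5/13 + 8/13 → 1
L = 2/39 + 4/13 + 8/13 + 1 = 77/39 ≈ 1.974 bits/symbol.

1.974 bits/symbol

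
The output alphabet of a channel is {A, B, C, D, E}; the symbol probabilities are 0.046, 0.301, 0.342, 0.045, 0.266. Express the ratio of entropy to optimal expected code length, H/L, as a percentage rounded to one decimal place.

94.0%

Entropy H = −Σ p log₂ p ≈ 1.9646 bits.
Huffman merges: 9/200+23/500→91/1000; 91/1000+133/500→357/1000; 301/1000+171/500→643/1000; 357/1000+643/1000→1. L = 2091/1000 ≈ 2.0910.
Efficiency = H/L = 1.9646/2.0910 = 94.0%.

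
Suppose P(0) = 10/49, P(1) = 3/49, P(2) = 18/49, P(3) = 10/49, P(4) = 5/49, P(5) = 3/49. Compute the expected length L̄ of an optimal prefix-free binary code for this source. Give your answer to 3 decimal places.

Repeatedly combine the two least-probable nodes; the expected code length is the sum of the merged weights.
merge 3/49 + 3/49 → 6/49
merge 5/49 + 6/49 → 11/49
merge 10/49 + 10/49 → 20/49
merge 11/49 + 18/49 → 29/49
merge 20/49 + 29/49 → 1
L = 6/49 + 11/49 + 20/49 + 29/49 + 1 = 115/49 ≈ 2.347 bits/symbol.

2.347 bits/symbol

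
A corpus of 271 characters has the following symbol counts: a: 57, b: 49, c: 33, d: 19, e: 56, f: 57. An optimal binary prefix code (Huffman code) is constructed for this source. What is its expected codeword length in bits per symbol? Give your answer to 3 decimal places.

Probabilities are the counts divided by 271.
Repeatedly combine the two least-probable nodes; the expected code length is the sum of the merged weights.
merge 19/271 + 33/271 → 52/271
merge 49/271 + 52/271 → 101/271
merge 56/271 + 57/271 → 113/271
merge 57/271 + 101/271 → 158/271
merge 113/271 + 158/271 → 1
L = 52/271 + 101/271 + 113/271 + 158/271 + 1 = 695/271 ≈ 2.565 bits/symbol.

2.565 bits/symbol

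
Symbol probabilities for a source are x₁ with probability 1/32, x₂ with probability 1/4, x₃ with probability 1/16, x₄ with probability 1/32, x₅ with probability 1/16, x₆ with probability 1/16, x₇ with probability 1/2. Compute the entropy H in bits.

Each probability is a power of 1/2, so log₂(1/p) is an integer.
H = Σ p·log₂(1/p) = 1/32·5 + 1/4·2 + 1/16·4 + 1/32·5 + 1/16·4 + 1/16·4 + 1/2·1 = 2.0625 bits.

2.0625 bits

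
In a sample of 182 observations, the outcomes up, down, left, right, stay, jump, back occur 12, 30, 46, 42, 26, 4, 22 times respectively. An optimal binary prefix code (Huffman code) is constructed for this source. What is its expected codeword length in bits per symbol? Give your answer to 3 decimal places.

2.604 bits/symbol

Probabilities are the counts divided by 182.
Repeatedly combine the two least-probable nodes; the expected code length is the sum of the merged weights.
merge 2/91 + 6/91 → 8/91
merge 8/91 + 11/91 → 19/91
merge 1/7 + 15/91 → 4/13
merge 19/91 + 3/13 → 40/91
merge 23/91 + 4/13 → 51/91
merge 40/91 + 51/91 → 1
L = 8/91 + 19/91 + 4/13 + 40/91 + 51/91 + 1 = 237/91 ≈ 2.604 bits/symbol.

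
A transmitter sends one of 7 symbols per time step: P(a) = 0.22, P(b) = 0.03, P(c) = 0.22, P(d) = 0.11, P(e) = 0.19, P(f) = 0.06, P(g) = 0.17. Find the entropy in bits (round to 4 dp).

2.5965 bits

H = −Σ pᵢ log₂ pᵢ.
−0.22·log₂(0.22) = 0.4806
−0.03·log₂(0.03) = 0.1518
−0.22·log₂(0.22) = 0.4806
−0.11·log₂(0.11) = 0.3503
−0.19·log₂(0.19) = 0.4552
−0.06·log₂(0.06) = 0.2435
−0.17·log₂(0.17) = 0.4346
Sum ≈ 2.5965 → 2.5965 bits.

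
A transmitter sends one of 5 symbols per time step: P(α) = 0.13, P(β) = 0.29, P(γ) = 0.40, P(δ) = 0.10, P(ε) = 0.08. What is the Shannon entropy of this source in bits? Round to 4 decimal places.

H = −Σ pᵢ log₂ pᵢ.
−0.13·log₂(0.13) = 0.3826
−0.29·log₂(0.29) = 0.5179
−0.40·log₂(0.40) = 0.5288
−0.10·log₂(0.10) = 0.3322
−0.08·log₂(0.08) = 0.2915
Sum ≈ 2.0530 → 2.0530 bits.

2.0530 bits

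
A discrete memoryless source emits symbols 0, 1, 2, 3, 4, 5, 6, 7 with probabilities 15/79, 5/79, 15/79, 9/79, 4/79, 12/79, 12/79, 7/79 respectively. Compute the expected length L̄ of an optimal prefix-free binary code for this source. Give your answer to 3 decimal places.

2.924 bits/symbol

Repeatedly combine the two least-probable nodes; the expected code length is the sum of the merged weights.
merge 4/79 + 5/79 → 9/79
merge 7/79 + 9/79 → 16/79
merge 9/79 + 12/79 → 21/79
merge 12/79 + 15/79 → 27/79
merge 15/79 + 16/79 → 31/79
merge 21/79 + 27/79 → 48/79
merge 31/79 + 48/79 → 1
L = 9/79 + 16/79 + 21/79 + 27/79 + 31/79 + 48/79 + 1 = 231/79 ≈ 2.924 bits/symbol.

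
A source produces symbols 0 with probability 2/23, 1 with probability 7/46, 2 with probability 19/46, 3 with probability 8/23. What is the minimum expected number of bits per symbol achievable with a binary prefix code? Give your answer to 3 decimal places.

1.826 bits/symbol

Repeatedly combine the two least-probable nodes; the expected code length is the sum of the merged weights.
merge 2/23 + 7/46 → 11/46
merge 11/46 + 8/23 → 27/46
merge 19/46 + 27/46 → 1
L = 11/46 + 27/46 + 1 = 42/23 ≈ 1.826 bits/symbol.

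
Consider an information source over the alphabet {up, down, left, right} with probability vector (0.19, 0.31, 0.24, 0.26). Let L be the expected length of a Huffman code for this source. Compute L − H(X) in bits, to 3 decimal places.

0.022 bits

Entropy H = −Σ p log₂ p ≈ 1.9784 bits.
Huffman merges: 19/100+6/25→43/100; 13/50+31/100→57/100; 43/100+57/100→1. L = 2 ≈ 2.0000.
L − H = 2.0000 − 1.9784 = 0.022 bits.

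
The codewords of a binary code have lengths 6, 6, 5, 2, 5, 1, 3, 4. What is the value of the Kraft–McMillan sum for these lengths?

With common denominator 2^6 = 64: Σ 2^(−ℓᵢ) = 1/64 + 1/64 + 2/64 + 16/64 + 2/64 + 32/64 + 8/64 + 4/64 = 66/64 = 1.03125.

1.03125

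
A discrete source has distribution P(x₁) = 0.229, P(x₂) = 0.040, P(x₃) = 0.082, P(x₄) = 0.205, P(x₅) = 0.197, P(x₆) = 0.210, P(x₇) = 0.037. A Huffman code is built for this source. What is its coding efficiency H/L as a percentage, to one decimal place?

Entropy H = −Σ p log₂ p ≈ 2.5478 bits.
Huffman merges: 37/1000+1/25→77/1000; 77/1000+41/500→159/1000; 159/1000+197/1000→89/250; 41/200+21/100→83/200; 229/1000+89/250→117/200; 83/200+117/200→1. L = 324/125 ≈ 2.5920.
Efficiency = H/L = 2.5478/2.5920 = 98.3%.

98.3%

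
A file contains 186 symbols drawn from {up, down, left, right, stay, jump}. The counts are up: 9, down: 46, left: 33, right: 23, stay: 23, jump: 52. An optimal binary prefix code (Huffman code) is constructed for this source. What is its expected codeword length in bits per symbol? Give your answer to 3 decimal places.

Probabilities are the counts divided by 186.
Repeatedly combine the two least-probable nodes; the expected code length is the sum of the merged weights.
merge 3/62 + 23/186 → 16/93
merge 23/186 + 16/93 → 55/186
merge 11/62 + 23/93 → 79/186
merge 26/93 + 55/186 → 107/186
merge 79/186 + 107/186 → 1
L = 16/93 + 55/186 + 79/186 + 107/186 + 1 = 153/62 ≈ 2.468 bits/symbol.

2.468 bits/symbol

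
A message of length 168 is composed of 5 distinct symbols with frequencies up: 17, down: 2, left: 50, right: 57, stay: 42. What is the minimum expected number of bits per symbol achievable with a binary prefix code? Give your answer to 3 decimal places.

2.113 bits/symbol

Probabilities are the counts divided by 168.
Repeatedly combine the two least-probable nodes; the expected code length is the sum of the merged weights.
merge 1/84 + 17/168 → 19/168
merge 19/168 + 1/4 → 61/168
merge 25/84 + 19/56 → 107/168
merge 61/168 + 107/168 → 1
L = 19/168 + 61/168 + 107/168 + 1 = 355/168 ≈ 2.113 bits/symbol.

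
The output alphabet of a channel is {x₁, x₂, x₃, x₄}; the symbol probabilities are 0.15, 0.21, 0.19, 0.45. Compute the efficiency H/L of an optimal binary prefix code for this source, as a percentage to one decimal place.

Entropy H = −Σ p log₂ p ≈ 1.8570 bits.
Huffman merges: 3/20+19/100→17/50; 21/100+17/50→11/20; 9/20+11/20→1. L = 189/100 ≈ 1.8900.
Efficiency = H/L = 1.8570/1.8900 = 98.3%.

98.3%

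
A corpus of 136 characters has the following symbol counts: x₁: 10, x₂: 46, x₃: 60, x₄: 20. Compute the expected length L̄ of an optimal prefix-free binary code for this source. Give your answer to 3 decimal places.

Probabilities are the counts divided by 136.
Repeatedly combine the two least-probable nodes; the expected code length is the sum of the merged weights.
merge 5/68 + 5/34 → 15/68
merge 15/68 + 23/68 → 19/34
merge 15/34 + 19/34 → 1
L = 15/68 + 19/34 + 1 = 121/68 ≈ 1.779 bits/symbol.

1.779 bits/symbol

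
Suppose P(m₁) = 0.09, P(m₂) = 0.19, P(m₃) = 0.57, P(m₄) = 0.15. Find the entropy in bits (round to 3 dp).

1.641 bits

H = −Σ pᵢ log₂ pᵢ.
−0.09·log₂(0.09) = 0.3127
−0.19·log₂(0.19) = 0.4552
−0.57·log₂(0.57) = 0.4623
−0.15·log₂(0.15) = 0.4105
Sum ≈ 1.6407 → 1.641 bits.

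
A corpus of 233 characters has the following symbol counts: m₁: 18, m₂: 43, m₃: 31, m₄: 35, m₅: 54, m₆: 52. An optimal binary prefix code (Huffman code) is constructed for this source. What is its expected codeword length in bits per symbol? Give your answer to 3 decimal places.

2.545 bits/symbol

Probabilities are the counts divided by 233.
Repeatedly combine the two least-probable nodes; the expected code length is the sum of the merged weights.
merge 18/233 + 31/233 → 49/233
merge 35/233 + 43/233 → 78/233
merge 49/233 + 52/233 → 101/233
merge 54/233 + 78/233 → 132/233
merge 101/233 + 132/233 → 1
L = 49/233 + 78/233 + 101/233 + 132/233 + 1 = 593/233 ≈ 2.545 bits/symbol.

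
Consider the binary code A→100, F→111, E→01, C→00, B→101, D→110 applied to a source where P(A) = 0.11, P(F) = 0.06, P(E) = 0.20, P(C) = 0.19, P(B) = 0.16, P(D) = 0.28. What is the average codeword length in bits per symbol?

L̄ = Σ pᵢ·ℓᵢ = 0.11·3 + 0.06·3 + 0.20·2 + 0.19·2 + 0.16·3 + 0.28·3 = 2.61 bits/symbol.

2.61 bits/symbol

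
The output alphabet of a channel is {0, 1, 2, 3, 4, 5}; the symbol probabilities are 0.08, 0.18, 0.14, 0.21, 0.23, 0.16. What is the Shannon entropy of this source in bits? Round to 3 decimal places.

2.517 bits

H = −Σ pᵢ log₂ pᵢ.
−0.08·log₂(0.08) = 0.2915
−0.18·log₂(0.18) = 0.4453
−0.14·log₂(0.14) = 0.3971
−0.21·log₂(0.21) = 0.4728
−0.23·log₂(0.23) = 0.4877
−0.16·log₂(0.16) = 0.4230
Sum ≈ 2.5174 → 2.517 bits.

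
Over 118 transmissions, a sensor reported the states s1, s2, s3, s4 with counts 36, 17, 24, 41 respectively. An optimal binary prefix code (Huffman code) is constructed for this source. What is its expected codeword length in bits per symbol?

Probabilities are the counts divided by 118.
Repeatedly combine the two least-probable nodes; the expected code length is the sum of the merged weights.
merge 17/118 + 12/59 → 41/118
merge 18/59 + 41/118 → 77/118
merge 41/118 + 77/118 → 1
L = 41/118 + 77/118 + 1 = 2 bits/symbol.

2 bits/symbol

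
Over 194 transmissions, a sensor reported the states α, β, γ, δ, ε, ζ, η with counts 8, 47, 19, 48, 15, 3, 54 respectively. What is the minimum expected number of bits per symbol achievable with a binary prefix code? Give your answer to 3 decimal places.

2.423 bits/symbol

Probabilities are the counts divided by 194.
Repeatedly combine the two least-probable nodes; the expected code length is the sum of the merged weights.
merge 3/194 + 4/97 → 11/194
merge 11/194 + 15/194 → 13/97
merge 19/194 + 13/97 → 45/194
merge 45/194 + 47/194 → 46/97
merge 24/97 + 27/97 → 51/97
merge 46/97 + 51/97 → 1
L = 11/194 + 13/97 + 45/194 + 46/97 + 51/97 + 1 = 235/97 ≈ 2.423 bits/symbol.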